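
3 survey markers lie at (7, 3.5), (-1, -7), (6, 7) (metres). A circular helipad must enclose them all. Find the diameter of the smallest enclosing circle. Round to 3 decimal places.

15.652

Call the three points A, B, C in the order given.
Side lengths²: AB² = 174.25, AC² = 13.25, BC² = 245.
Since BC² = 245 ≥ 174.25 + 13.25 = 187.5, the angle opposite BC is not acute, so the smallest enclosing circle has BC as diameter.
Centre = midpoint of BC = (2.5, 0), r² = 245/4 = 61.25.
Diameter = 2r = 2√(61.25) ≈ 15.652.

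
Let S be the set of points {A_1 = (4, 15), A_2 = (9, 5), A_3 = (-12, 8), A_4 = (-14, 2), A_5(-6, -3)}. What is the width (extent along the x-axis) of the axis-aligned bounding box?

23

max x = 9, min x = -14, so width = 23.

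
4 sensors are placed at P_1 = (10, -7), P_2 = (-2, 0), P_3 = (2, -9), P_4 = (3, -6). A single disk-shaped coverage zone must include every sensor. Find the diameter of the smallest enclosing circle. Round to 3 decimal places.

The minimum enclosing circle of a finite set is fixed by two of the points (as a diameter) or three (as a circumcircle).
The farthest pair is P_1–P_2 with squared distance 193. The circle on this segment as diameter has centre (4, -3.5) and r² = 193/4 = 48.25.
Check P_3: distance² to centre = 34.25 ≤ 48.25, so it lies inside.
All remaining points lie in this disk, and no smaller disk contains both endpoints, so this is the minimum enclosing circle.
Diameter = 2r = 2√(48.25) ≈ 13.892.

13.892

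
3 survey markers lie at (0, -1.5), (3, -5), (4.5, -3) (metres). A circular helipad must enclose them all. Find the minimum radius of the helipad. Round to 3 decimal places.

Call the three points A, B, C in the order given.
Side lengths²: AB² = 21.25, AC² = 22.5, BC² = 6.25.
Since AC² = 22.5 < 21.25 + 6.25 = 27.5, the triangle is acute, so the smallest enclosing circle is the circumcircle.
Circumcentre = (25/12, -2.75), r² = 425/72.
r = √(425/72) ≈ 2.430.

2.430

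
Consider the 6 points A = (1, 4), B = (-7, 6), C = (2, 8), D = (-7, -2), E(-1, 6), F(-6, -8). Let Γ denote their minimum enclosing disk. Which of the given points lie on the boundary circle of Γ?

The farthest pair is C–F with squared distance 320. The circle on this segment as diameter has centre (-2, 0) and r² = 320/4 = 80.
Check A: distance² to centre = 25 ≤ 80, so it lies inside.
All remaining points lie in this disk, and no smaller disk contains both endpoints, so this is the minimum enclosing circle.
The points at distance exactly r from the centre are C, F — 2 points.

C, F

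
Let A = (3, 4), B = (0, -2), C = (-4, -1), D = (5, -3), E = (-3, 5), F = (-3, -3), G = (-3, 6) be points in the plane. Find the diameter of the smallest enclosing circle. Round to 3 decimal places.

By Welzl's lemma the MEC is supported by two points (diametrically opposite) or three points (on a circumcircle).
The farthest pair is D–G with squared distance 145. The circle on this segment as diameter has centre (1, 1.5) and r² = 145/4 = 36.25.
Check A: distance² to centre = 10.25 ≤ 36.25, so it lies inside.
All remaining points lie in this disk, and no smaller disk contains both endpoints, so this is the minimum enclosing circle.
Diameter = 2r = 2√(36.25) ≈ 12.042.

12.042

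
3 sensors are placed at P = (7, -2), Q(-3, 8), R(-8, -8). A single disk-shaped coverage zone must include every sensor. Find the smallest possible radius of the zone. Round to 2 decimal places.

9.12

Side lengths²: PQ² = 200, PR² = 261, QR² = 281.
Since QR² = 281 < 261 + 200 = 461, the triangle is acute, so the smallest enclosing circle is the circumcircle.
Circumcentre = (-29/14, -15/14), r² = 8149/98.
r = √(8149/98) ≈ 9.12.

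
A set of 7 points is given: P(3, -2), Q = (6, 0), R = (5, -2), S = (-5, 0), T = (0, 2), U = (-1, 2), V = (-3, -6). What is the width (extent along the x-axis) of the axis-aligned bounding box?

11

max x = 6, min x = -5, so width = 11.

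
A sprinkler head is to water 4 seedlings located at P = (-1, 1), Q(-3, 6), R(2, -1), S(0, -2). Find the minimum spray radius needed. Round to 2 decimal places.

A smallest enclosing disk is always determined by at most three of the input points on its boundary.
The minimum enclosing circle is determined by three boundary points: Q, R, S.
Their circumcentre is (-33/38, 85/38) with r² = 13505/722.
The farthest remaining point P is at distance² 1117/722 ≤ 13505/722.
r = √(13505/722) ≈ 4.32.

4.32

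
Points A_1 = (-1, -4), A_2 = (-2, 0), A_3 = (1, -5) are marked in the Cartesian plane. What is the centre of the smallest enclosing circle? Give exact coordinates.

Side lengths²: A_1A_2² = 17, A_1A_3² = 5, A_2A_3² = 34.
Since A_2A_3² = 34 ≥ 17 + 5 = 22, the angle opposite A_2A_3 is not acute, so the smallest enclosing circle has A_2A_3 as diameter.
Centre = midpoint of A_2A_3 = (-0.5, -2.5), r² = 34/4 = 8.5.
Centre = (-0.5, -2.5).

(-0.5, -2.5)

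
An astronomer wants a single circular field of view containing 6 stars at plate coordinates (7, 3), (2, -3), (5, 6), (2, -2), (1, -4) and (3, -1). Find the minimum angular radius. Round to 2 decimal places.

The farthest pair is (5, 6)–(1, -4) with squared distance 116. The circle on this segment as diameter has centre (3, 1) and r² = 116/4 = 29.
Check (7, 3): distance² to centre = 20 ≤ 29, so it lies inside.
All remaining points lie in this disk, and no smaller disk contains both endpoints, so this is the minimum enclosing circle.
r = √29 ≈ 5.39.

5.39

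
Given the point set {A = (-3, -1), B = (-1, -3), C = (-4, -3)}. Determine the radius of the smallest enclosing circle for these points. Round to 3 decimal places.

Side lengths²: AB² = 8, AC² = 5, BC² = 9.
Since BC² = 9 < 8 + 5 = 13, the triangle is acute, so the smallest enclosing circle is the circumcircle.
Circumcentre = (-2.5, -2.5), r² = 2.5.
r = √(2.5) ≈ 1.581.

1.581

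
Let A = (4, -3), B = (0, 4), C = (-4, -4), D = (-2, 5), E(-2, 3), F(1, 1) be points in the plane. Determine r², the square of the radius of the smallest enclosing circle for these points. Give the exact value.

The minimum enclosing circle is determined by three boundary points: A, C, D.
Their circumcentre is (-3/7, -1/14) with r² = 5525/196.
The farthest remaining point B is at distance² 3285/196 ≤ 5525/196.

5525/196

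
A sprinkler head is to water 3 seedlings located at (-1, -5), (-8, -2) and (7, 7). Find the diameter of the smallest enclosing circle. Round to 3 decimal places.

17.493

Call the three points A, B, C in the order given.
Side lengths²: AB² = 58, AC² = 208, BC² = 306.
Since BC² = 306 ≥ 208 + 58 = 266, the angle opposite BC is not acute, so the smallest enclosing circle has BC as diameter.
Centre = midpoint of BC = (-0.5, 2.5), r² = 306/4 = 76.5.
Diameter = 2r = 2√(76.5) ≈ 17.493.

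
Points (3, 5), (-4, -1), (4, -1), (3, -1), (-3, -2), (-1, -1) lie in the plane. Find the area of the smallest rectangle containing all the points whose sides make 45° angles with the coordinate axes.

52

In coordinates u = x + y, v = x − y the rectangle is axis-aligned; the map (x,y)→(u,v) scales areas by 2.
u-values: 8, -5, 3, 2, -5, -2; range = 8 − (-5) = 13.
v-values: -2, -3, 5, 4, -1, 0; range = 5 − (-3) = 8.
Area = (13 × 8) / 2 = 52.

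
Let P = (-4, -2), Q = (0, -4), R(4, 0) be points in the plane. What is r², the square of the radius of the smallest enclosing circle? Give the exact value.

17

Side lengths²: PQ² = 20, PR² = 68, QR² = 32.
Since PR² = 68 ≥ 32 + 20 = 52, the angle opposite PR is not acute, so the smallest enclosing circle has PR as diameter.
Centre = midpoint of PR = (0, -1), r² = 68/4 = 17.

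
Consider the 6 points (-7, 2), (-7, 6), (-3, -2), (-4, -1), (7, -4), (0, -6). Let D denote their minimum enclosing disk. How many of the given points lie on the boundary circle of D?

2

The farthest pair is (-7, 6)–(7, -4) with squared distance 296. The circle on this segment as diameter has centre (0, 1) and r² = 296/4 = 74.
Check (-7, 2): distance² to centre = 50 ≤ 74, so it lies inside.
All remaining points lie in this disk, and no smaller disk contains both endpoints, so this is the minimum enclosing circle.
The points at distance exactly r from the centre are (-7, 6), (7, -4) — 2 points.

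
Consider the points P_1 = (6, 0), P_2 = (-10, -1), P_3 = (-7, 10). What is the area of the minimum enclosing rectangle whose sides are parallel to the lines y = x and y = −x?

195.5

In coordinates u = x + y, v = x − y the rectangle is axis-aligned; the map (x,y)→(u,v) scales areas by 2.
u-values: 6, -11, 3; range = 6 − (-11) = 17.
v-values: 6, -9, -17; range = 6 − (-17) = 23.
Area = (17 × 23) / 2 = 195.5.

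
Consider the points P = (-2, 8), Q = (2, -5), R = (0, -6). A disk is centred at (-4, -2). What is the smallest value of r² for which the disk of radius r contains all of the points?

104

The required radius is the distance from (-4, -2) to the farthest point.
Squared distances: 104, 45, 32.
Maximum is 104, attained at P.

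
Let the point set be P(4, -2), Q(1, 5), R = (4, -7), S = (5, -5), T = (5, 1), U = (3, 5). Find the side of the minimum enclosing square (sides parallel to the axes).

12

The bounding box has width 4 and height 12.
An axis-aligned square enclosing the set must have side ≥ max(width, height).
So the minimum side is max(4, 12) = 12.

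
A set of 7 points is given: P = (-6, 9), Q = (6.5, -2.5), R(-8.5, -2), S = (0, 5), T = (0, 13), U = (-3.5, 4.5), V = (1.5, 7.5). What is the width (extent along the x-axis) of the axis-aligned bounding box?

max x = 6.5, min x = -8.5, so width = 15.

15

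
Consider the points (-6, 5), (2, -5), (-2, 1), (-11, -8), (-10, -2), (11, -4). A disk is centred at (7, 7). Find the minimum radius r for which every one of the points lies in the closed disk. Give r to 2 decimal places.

The required radius is the distance from (7, 7) to the farthest point.
Squared distances: 173, 169, 117, 549, 370, 137.
Maximum is 549, attained at (-11, -8).
r = √549 ≈ 23.43.

23.43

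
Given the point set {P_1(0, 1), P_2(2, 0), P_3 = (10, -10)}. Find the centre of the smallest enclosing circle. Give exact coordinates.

Side lengths²: P_1P_2² = 5, P_1P_3² = 221, P_2P_3² = 164.
Since P_1P_3² = 221 ≥ 164 + 5 = 169, the angle opposite P_1P_3 is not acute, so the smallest enclosing circle has P_1P_3 as diameter.
Centre = midpoint of P_1P_3 = (5, -4.5), r² = 221/4 = 55.25.
Centre = (5, -4.5).

(5, -4.5)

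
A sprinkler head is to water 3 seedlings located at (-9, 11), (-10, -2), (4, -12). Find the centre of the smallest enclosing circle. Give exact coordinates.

(-2.5, -0.5)

Call the three points A, B, C in the order given.
Side lengths²: AB² = 170, AC² = 698, BC² = 296.
Since AC² = 698 ≥ 296 + 170 = 466, the angle opposite AC is not acute, so the smallest enclosing circle has AC as diameter.
Centre = midpoint of AC = (-2.5, -0.5), r² = 698/4 = 174.5.
Centre = (-2.5, -0.5).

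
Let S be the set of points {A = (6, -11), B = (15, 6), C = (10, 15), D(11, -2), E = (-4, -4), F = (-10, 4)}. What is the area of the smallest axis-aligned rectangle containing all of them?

650

x ranges over [-10, 15], width 25.
y ranges over [-11, 15], height 26.
Area = 25 × 26 = 650.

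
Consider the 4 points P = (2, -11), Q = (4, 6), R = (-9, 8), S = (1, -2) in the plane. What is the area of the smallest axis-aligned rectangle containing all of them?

247

x ranges over [-9, 4], width 13.
y ranges over [-11, 8], height 19.
Area = 13 × 19 = 247.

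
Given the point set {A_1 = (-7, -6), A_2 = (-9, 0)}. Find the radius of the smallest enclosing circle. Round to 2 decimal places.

The smallest circle enclosing two points has them as diameter endpoints.
Centre = midpoint = (-8, -3); r² = |A_1A_2|²/4 = 40/4 = 10.
r = √10 ≈ 3.16.

3.16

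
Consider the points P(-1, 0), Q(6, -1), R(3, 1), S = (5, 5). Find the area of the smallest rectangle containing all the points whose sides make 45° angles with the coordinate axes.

In coordinates u = x + y, v = x − y the rectangle is axis-aligned; the map (x,y)→(u,v) scales areas by 2.
u-values: -1, 5, 4, 10; range = 10 − (-1) = 11.
v-values: -1, 7, 2, 0; range = 7 − (-1) = 8.
Area = (11 × 8) / 2 = 44.

44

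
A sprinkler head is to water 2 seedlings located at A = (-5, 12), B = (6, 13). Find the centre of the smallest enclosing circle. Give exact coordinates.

The smallest circle enclosing two points has them as diameter endpoints.
Centre = midpoint = (0.5, 12.5); r² = |AB|²/4 = 122/4 = 30.5.
Centre = (0.5, 12.5).

(0.5, 12.5)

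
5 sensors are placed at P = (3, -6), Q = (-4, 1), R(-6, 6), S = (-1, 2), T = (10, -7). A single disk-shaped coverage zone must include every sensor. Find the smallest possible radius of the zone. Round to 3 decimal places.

10.308

The farthest pair is R–T with squared distance 425. The circle on this segment as diameter has centre (2, -0.5) and r² = 425/4 = 106.25.
Check P: distance² to centre = 31.25 ≤ 106.25, so it lies inside.
All remaining points lie in this disk, and no smaller disk contains both endpoints, so this is the minimum enclosing circle.
r = √(106.25) ≈ 10.308.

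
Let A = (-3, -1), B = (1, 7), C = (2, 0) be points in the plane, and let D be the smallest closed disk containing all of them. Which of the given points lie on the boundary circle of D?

A, B

Side lengths²: AB² = 80, AC² = 26, BC² = 50.
Since AB² = 80 ≥ 50 + 26 = 76, the angle opposite AB is not acute, so the smallest enclosing circle has AB as diameter.
Centre = midpoint of AB = (-1, 3), r² = 80/4 = 20.
The points at distance exactly r from the centre are A, B — 2 points.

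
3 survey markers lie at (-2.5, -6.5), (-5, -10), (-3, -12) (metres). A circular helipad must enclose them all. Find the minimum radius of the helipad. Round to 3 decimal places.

Call the three points A, B, C in the order given.
Side lengths²: AB² = 18.5, AC² = 30.5, BC² = 8.
Since AC² = 30.5 ≥ 18.5 + 8 = 26.5, the angle opposite AC is not acute, so the smallest enclosing circle has AC as diameter.
Centre = midpoint of AC = (-2.75, -9.25), r² = 30.5/4 = 7.625.
r = √(7.625) ≈ 2.761.

2.761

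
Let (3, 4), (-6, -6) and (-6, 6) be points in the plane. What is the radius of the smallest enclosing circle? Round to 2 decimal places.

6.89

Call the three points A, B, C in the order given.
Side lengths²: AB² = 181, AC² = 85, BC² = 144.
Since AB² = 181 < 144 + 85 = 229, the triangle is acute, so the smallest enclosing circle is the circumcircle.
Circumcentre = (-47/18, 0), r² = 15385/324.
r = √(15385/324) ≈ 6.89.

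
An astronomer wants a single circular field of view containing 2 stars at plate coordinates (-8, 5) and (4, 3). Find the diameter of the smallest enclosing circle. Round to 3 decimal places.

The smallest circle enclosing two points has them as diameter endpoints.
Centre = midpoint = (-2, 4); r² = |(-8, 5)−(4, 3)|²/4 = 148/4 = 37.
Diameter = 2r = 2√37 ≈ 12.166.

12.166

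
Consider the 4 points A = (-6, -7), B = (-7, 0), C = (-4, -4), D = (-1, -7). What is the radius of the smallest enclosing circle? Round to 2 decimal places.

The minimum enclosing circle of a finite set is fixed by two of the points (as a diameter) or three (as a circumcircle).
The farthest pair is B–D with squared distance 85. The circle on this segment as diameter has centre (-4, -3.5) and r² = 85/4 = 21.25.
Check A: distance² to centre = 16.25 ≤ 21.25, so it lies inside.
All remaining points lie in this disk, and no smaller disk contains both endpoints, so this is the minimum enclosing circle.
r = √(21.25) ≈ 4.61.

4.61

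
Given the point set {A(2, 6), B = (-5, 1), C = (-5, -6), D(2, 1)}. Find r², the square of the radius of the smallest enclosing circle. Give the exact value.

48.25

By Welzl's lemma the MEC is supported by two points (diametrically opposite) or three points (on a circumcircle).
The farthest pair is A–C with squared distance 193. The circle on this segment as diameter has centre (-1.5, 0) and r² = 193/4 = 48.25.
Check B: distance² to centre = 13.25 ≤ 48.25, so it lies inside.
All remaining points lie in this disk, and no smaller disk contains both endpoints, so this is the minimum enclosing circle.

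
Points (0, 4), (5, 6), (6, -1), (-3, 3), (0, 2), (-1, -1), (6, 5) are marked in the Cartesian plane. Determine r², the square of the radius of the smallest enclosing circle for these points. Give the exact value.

A smallest enclosing disk is always determined by at most three of the input points on its boundary.
The minimum enclosing circle is determined by three boundary points: (6, -1), (-3, 3), (6, 5).
Their circumcentre is (35/18, 2) with r² = 8245/324.
The farthest remaining point (5, 6) is at distance² 8209/324 ≤ 8245/324.

8245/324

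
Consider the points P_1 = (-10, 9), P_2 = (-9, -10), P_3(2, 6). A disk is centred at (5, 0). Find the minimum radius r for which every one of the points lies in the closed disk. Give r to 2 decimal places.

17.49

The required radius is the distance from (5, 0) to the farthest point.
Squared distances: 306, 296, 45.
Maximum is 306, attained at P_1.
r = √306 ≈ 17.49.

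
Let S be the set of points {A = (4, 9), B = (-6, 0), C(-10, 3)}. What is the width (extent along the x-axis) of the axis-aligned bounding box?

max x = 4, min x = -10, so width = 14.

14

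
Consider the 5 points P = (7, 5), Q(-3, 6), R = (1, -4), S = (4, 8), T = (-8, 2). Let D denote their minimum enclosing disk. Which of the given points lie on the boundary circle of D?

P, R, T

A smallest enclosing disk is always determined by at most three of the input points on its boundary.
The farthest pair is P–T with squared distance 234. The circle on this segment as diameter has centre (-0.5, 3.5) and r² = 234/4 = 58.5.
Check Q: distance² to centre = 12.5 ≤ 58.5, so it lies inside.
All remaining points lie in this disk, and no smaller disk contains both endpoints, so this is the minimum enclosing circle.
The points at distance exactly r from the centre are P, R, T — 3 points.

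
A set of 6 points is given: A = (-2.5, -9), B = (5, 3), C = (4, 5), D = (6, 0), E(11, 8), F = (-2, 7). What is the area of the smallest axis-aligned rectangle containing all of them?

229.5

x ranges over [-2.5, 11], width 13.5.
y ranges over [-9, 8], height 17.
Area = 13.5 × 17 = 229.5.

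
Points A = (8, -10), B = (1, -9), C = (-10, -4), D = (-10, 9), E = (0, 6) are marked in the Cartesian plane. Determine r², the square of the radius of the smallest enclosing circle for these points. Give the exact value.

171.25

By Welzl's lemma the MEC is supported by two points (diametrically opposite) or three points (on a circumcircle).
The farthest pair is A–D with squared distance 685. The circle on this segment as diameter has centre (-1, -0.5) and r² = 685/4 = 171.25.
Check B: distance² to centre = 76.25 ≤ 171.25, so it lies inside.
All remaining points lie in this disk, and no smaller disk contains both endpoints, so this is the minimum enclosing circle.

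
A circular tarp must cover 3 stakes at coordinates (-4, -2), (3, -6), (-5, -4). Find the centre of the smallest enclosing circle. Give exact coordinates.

Call the three points A, B, C in the order given.
Side lengths²: AB² = 65, AC² = 5, BC² = 68.
Since BC² = 68 < 65 + 5 = 70, the triangle is acute, so the smallest enclosing circle is the circumcircle.
Circumcentre = (-17/18, -43/9), r² = 5525/324.
Centre = (-17/18, -43/9).

(-17/18, -43/9)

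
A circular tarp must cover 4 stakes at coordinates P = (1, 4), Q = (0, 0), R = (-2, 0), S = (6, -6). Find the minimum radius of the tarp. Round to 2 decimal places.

The minimum enclosing circle of a finite set is fixed by two of the points (as a diameter) or three (as a circumcircle).
The farthest pair is P–S with squared distance 125. The circle on this segment as diameter has centre (3.5, -1) and r² = 125/4 = 31.25.
Check Q: distance² to centre = 13.25 ≤ 31.25, so it lies inside.
All remaining points lie in this disk, and no smaller disk contains both endpoints, so this is the minimum enclosing circle.
r = √(31.25) ≈ 5.59.

5.59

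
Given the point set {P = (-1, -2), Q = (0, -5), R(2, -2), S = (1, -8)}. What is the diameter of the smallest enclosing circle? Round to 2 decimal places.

6.41

The minimum enclosing circle is determined by three boundary points: P, R, S.
Their circumcentre is (0.5, -29/6) with r² = 185/18.
The farthest remaining point Q is at distance² 5/18 ≤ 185/18.
Diameter = 2r = 2√(185/18) ≈ 6.41.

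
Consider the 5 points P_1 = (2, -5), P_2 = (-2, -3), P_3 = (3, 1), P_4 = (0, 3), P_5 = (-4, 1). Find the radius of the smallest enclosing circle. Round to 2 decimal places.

4.35

The minimum enclosing circle of a finite set is fixed by two of the points (as a diameter) or three (as a circumcircle).
The minimum enclosing circle is determined by three boundary points: P_1, P_4, P_5.
Their circumcentre is (-1/3, -4/3) with r² = 170/9.
The farthest remaining point P_3 is at distance² 149/9 ≤ 170/9.
r = √(170/9) ≈ 4.35.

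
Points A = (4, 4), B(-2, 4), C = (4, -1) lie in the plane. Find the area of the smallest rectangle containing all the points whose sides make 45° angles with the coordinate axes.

33

In coordinates u = x + y, v = x − y the rectangle is axis-aligned; the map (x,y)→(u,v) scales areas by 2.
u-values: 8, 2, 3; range = 8 − 2 = 6.
v-values: 0, -6, 5; range = 5 − (-6) = 11.
Area = (6 × 11) / 2 = 33.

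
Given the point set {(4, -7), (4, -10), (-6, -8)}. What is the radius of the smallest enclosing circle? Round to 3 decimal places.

Call the three points A, B, C in the order given.
Side lengths²: AB² = 9, AC² = 101, BC² = 104.
Since BC² = 104 < 101 + 9 = 110, the triangle is acute, so the smallest enclosing circle is the circumcircle.
Circumcentre = (-0.9, -8.5), r² = 26.26.
r = √(26.26) ≈ 5.124.

5.124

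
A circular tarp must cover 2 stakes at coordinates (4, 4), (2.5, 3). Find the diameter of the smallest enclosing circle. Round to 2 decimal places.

The smallest circle enclosing two points has them as diameter endpoints.
Centre = midpoint = (3.25, 3.5); r² = |(4, 4)−(2.5, 3)|²/4 = 3.25/4 = 0.8125.
Diameter = 2r = 2√(0.8125) ≈ 1.80.

1.80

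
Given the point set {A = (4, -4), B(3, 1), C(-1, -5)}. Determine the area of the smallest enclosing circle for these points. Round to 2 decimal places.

Side lengths²: AB² = 26, AC² = 26, BC² = 52.
Since BC² = 52 ≥ 26 + 26 = 52, the angle opposite BC is not acute, so the smallest enclosing circle has BC as diameter.
Centre = midpoint of BC = (1, -2), r² = 52/4 = 13.
Area = π·r² = π·13 ≈ 40.84.

40.84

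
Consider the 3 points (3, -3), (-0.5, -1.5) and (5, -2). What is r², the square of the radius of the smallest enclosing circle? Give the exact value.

7.625

Call the three points A, B, C in the order given.
Side lengths²: AB² = 14.5, AC² = 5, BC² = 30.5.
Since BC² = 30.5 ≥ 14.5 + 5 = 19.5, the angle opposite BC is not acute, so the smallest enclosing circle has BC as diameter.
Centre = midpoint of BC = (2.25, -1.75), r² = 30.5/4 = 7.625.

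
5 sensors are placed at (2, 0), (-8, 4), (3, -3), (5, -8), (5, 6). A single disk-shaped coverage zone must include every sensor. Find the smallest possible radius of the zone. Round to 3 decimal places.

By Welzl's lemma the MEC is supported by two points (diametrically opposite) or three points (on a circumcircle).
The minimum enclosing circle is determined by three boundary points: (-8, 4), (5, -8), (5, 6).
Their circumcentre is (-15/26, -1) with r² = 54149/676.
The farthest remaining point (3, -3) is at distance² 11353/676 ≤ 54149/676.
r = √(54149/676) ≈ 8.950.

8.950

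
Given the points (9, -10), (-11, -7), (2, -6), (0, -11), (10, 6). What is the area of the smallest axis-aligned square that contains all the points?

The bounding box has width 21 and height 17.
An axis-aligned square enclosing the set must have side ≥ max(width, height).
So the minimum side is max(21, 17) = 21.
Area = 21² = 441.

441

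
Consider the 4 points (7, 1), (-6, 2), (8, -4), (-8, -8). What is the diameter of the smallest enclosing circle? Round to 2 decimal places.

17.49

The minimum enclosing circle of a finite set is fixed by two of the points (as a diameter) or three (as a circumcircle).
The farthest pair is (7, 1)–(-8, -8) with squared distance 306. The circle on this segment as diameter has centre (-0.5, -3.5) and r² = 306/4 = 76.5.
Check (-6, 2): distance² to centre = 60.5 ≤ 76.5, so it lies inside.
All remaining points lie in this disk, and no smaller disk contains both endpoints, so this is the minimum enclosing circle.
Diameter = 2r = 2√(76.5) ≈ 17.49.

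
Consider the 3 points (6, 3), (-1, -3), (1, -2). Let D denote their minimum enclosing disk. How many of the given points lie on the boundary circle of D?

2

Call the three points A, B, C in the order given.
Side lengths²: AB² = 85, AC² = 50, BC² = 5.
Since AB² = 85 ≥ 50 + 5 = 55, the angle opposite AB is not acute, so the smallest enclosing circle has AB as diameter.
Centre = midpoint of AB = (2.5, 0), r² = 85/4 = 21.25.
The points at distance exactly r from the centre are (6, 3), (-1, -3) — 2 points.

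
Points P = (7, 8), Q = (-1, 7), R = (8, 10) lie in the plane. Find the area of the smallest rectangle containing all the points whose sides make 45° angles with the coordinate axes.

In coordinates u = x + y, v = x − y the rectangle is axis-aligned; the map (x,y)→(u,v) scales areas by 2.
u-values: 15, 6, 18; range = 18 − 6 = 12.
v-values: -1, -8, -2; range = -1 − (-8) = 7.
Area = (12 × 7) / 2 = 42.

42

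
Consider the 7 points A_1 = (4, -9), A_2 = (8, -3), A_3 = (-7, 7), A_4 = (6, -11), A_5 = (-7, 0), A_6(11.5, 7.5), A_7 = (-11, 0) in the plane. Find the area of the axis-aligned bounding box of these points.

x ranges over [-11, 11.5], width 22.5.
y ranges over [-11, 7.5], height 18.5.
Area = 22.5 × 18.5 = 416.25.

416.25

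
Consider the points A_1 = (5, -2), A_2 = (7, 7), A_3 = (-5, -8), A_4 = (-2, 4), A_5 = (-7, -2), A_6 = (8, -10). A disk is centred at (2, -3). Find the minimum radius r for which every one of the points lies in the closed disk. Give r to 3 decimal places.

11.180

The required radius is the distance from (2, -3) to the farthest point.
Squared distances: 10, 125, 74, 65, 82, 85.
Maximum is 125, attained at A_2.
r = √125 ≈ 11.180.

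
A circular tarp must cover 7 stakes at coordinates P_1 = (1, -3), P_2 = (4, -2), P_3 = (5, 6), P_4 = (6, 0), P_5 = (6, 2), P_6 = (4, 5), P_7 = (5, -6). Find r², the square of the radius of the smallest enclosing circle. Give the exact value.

36

A smallest enclosing disk is always determined by at most three of the input points on its boundary.
The farthest pair is P_3–P_7 with squared distance 144. The circle on this segment as diameter has centre (5, 0) and r² = 144/4 = 36.
Check P_1: distance² to centre = 25 ≤ 36, so it lies inside.
All remaining points lie in this disk, and no smaller disk contains both endpoints, so this is the minimum enclosing circle.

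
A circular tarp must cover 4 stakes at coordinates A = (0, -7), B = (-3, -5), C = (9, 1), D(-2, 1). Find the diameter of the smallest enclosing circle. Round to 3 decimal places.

The minimum enclosing circle of a finite set is fixed by two of the points (as a diameter) or three (as a circumcircle).
The farthest pair is B–C with squared distance 180. The circle on this segment as diameter has centre (3, -2) and r² = 180/4 = 45.
Check A: distance² to centre = 34 ≤ 45, so it lies inside.
All remaining points lie in this disk, and no smaller disk contains both endpoints, so this is the minimum enclosing circle.
Diameter = 2r = 2√45 ≈ 13.416.

13.416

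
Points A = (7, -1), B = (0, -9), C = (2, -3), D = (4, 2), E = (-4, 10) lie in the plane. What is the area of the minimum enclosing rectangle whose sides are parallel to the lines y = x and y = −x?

172.5

In coordinates u = x + y, v = x − y the rectangle is axis-aligned; the map (x,y)→(u,v) scales areas by 2.
u-values: 6, -9, -1, 6, 6; range = 6 − (-9) = 15.
v-values: 8, 9, 5, 2, -14; range = 9 − (-14) = 23.
Area = (15 × 23) / 2 = 172.5.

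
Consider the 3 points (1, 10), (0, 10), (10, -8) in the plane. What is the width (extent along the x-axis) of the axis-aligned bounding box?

max x = 10, min x = 0, so width = 10.

10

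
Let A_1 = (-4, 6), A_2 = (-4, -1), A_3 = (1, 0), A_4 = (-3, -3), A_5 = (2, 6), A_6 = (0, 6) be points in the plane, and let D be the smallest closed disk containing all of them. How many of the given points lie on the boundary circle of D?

3

The minimum enclosing circle of a finite set is fixed by two of the points (as a diameter) or three (as a circumcircle).
The minimum enclosing circle is determined by three boundary points: A_1, A_4, A_5.
Their circumcentre is (-1, 16/9) with r² = 2173/81.
The farthest remaining point A_6 is at distance² 1525/81 ≤ 2173/81.
The points at distance exactly r from the centre are A_1, A_4, A_5 — 3 points.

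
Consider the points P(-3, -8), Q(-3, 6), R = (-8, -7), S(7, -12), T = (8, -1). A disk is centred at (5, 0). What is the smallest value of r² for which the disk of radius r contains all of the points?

218

The required radius is the distance from (5, 0) to the farthest point.
Squared distances: 128, 100, 218, 148, 10.
Maximum is 218, attained at R.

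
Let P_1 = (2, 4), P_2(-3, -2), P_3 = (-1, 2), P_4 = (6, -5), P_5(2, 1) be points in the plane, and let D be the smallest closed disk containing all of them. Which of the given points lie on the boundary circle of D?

P_1, P_2, P_4

The minimum enclosing circle is determined by three boundary points: P_1, P_2, P_4.
Their circumcentre is (103/46, -59/46) with r² = 29585/1058.
The farthest remaining point P_3 is at distance² 22501/1058 ≤ 29585/1058.
The points at distance exactly r from the centre are P_1, P_2, P_4 — 3 points.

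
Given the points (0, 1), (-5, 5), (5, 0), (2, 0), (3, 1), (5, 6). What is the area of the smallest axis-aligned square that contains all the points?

The bounding box has width 10 and height 6.
An axis-aligned square enclosing the set must have side ≥ max(width, height).
So the minimum side is max(10, 6) = 10.
Area = 10² = 100.

100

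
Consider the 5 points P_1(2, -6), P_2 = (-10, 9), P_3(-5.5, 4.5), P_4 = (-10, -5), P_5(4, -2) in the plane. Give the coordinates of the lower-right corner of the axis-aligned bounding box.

x-range [-10, 4], y-range [-6, 9].
The lower-right corner is (4, -6).

(4, -6)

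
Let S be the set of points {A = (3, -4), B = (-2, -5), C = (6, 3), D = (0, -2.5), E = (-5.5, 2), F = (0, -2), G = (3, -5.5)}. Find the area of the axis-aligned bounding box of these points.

x ranges over [-5.5, 6], width 11.5.
y ranges over [-5.5, 3], height 8.5.
Area = 11.5 × 8.5 = 97.75.

97.75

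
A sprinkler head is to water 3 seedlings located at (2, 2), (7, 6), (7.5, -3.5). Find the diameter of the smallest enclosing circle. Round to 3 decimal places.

9.572

Call the three points A, B, C in the order given.
Side lengths²: AB² = 41, AC² = 60.5, BC² = 90.5.
Since BC² = 90.5 < 60.5 + 41 = 101.5, the triangle is acute, so the smallest enclosing circle is the circumcircle.
Circumcentre = (121/18, 11/9), r² = 7421/324.
Diameter = 2r = 2√(7421/324) ≈ 9.572.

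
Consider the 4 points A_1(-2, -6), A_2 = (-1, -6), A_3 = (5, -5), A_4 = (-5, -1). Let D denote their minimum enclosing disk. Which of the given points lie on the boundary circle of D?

The farthest pair is A_3–A_4 with squared distance 116. The circle on this segment as diameter has centre (0, -3) and r² = 116/4 = 29.
Check A_1: distance² to centre = 13 ≤ 29, so it lies inside.
All remaining points lie in this disk, and no smaller disk contains both endpoints, so this is the minimum enclosing circle.
The points at distance exactly r from the centre are A_3, A_4 — 2 points.

A_3, A_4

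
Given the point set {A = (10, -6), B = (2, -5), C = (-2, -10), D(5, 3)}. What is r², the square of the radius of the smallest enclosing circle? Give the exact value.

56.416015625

The minimum enclosing circle is determined by three boundary points: A, C, D.
Their circumcentre is (2.71875, -4.15625) with r² = 56.416015625.
The farthest remaining point B is at distance² 1.228515625 ≤ 56.416015625.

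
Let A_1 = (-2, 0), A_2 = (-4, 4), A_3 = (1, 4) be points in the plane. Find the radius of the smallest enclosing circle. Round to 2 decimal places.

Side lengths²: A_1A_2² = 20, A_1A_3² = 25, A_2A_3² = 25.
Since A_2A_3² = 25 < 25 + 20 = 45, the triangle is acute, so the smallest enclosing circle is the circumcircle.
Circumcentre = (-1.5, 2.75), r² = 7.8125.
r = √(7.8125) ≈ 2.80.

2.80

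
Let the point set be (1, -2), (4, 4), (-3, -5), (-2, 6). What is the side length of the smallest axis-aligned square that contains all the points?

The bounding box has width 7 and height 11.
An axis-aligned square enclosing the set must have side ≥ max(width, height).
So the minimum side is max(7, 11) = 11.

11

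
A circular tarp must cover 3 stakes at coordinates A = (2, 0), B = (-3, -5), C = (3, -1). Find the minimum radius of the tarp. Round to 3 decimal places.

3.606

Side lengths²: AB² = 50, AC² = 2, BC² = 52.
Since BC² = 52 ≥ 50 + 2 = 52, the angle opposite BC is not acute, so the smallest enclosing circle has BC as diameter.
Centre = midpoint of BC = (0, -3), r² = 52/4 = 13.
r = √13 ≈ 3.606.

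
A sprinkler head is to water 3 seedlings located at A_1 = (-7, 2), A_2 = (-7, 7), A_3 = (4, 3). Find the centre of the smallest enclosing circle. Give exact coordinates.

(-37/22, 4.5)

Side lengths²: A_1A_2² = 25, A_1A_3² = 122, A_2A_3² = 137.
Since A_2A_3² = 137 < 122 + 25 = 147, the triangle is acute, so the smallest enclosing circle is the circumcircle.
Circumcentre = (-37/22, 4.5), r² = 8357/242.
Centre = (-37/22, 4.5).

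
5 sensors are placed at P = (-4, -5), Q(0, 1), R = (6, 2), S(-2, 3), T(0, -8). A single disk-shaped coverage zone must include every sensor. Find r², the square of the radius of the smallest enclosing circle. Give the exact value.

63325/1682

A smallest enclosing disk is always determined by at most three of the input points on its boundary.
The minimum enclosing circle is determined by three boundary points: P, R, T.
Their circumcentre is (79/58, -117/58) with r² = 63325/1682.
The farthest remaining point S is at distance² 61353/1682 ≤ 63325/1682.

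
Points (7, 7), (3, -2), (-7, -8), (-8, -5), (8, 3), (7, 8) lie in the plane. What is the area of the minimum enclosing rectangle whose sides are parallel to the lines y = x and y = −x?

In coordinates u = x + y, v = x − y the rectangle is axis-aligned; the map (x,y)→(u,v) scales areas by 2.
u-values: 14, 1, -15, -13, 11, 15; range = 15 − (-15) = 30.
v-values: 0, 5, 1, -3, 5, -1; range = 5 − (-3) = 8.
Area = (30 × 8) / 2 = 120.

120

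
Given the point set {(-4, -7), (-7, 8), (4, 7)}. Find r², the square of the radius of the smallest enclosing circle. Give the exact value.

51545/729

Call the three points A, B, C in the order given.
Side lengths²: AB² = 234, AC² = 260, BC² = 122.
Since AC² = 260 < 234 + 122 = 356, the triangle is acute, so the smallest enclosing circle is the circumcircle.
Circumcentre = (-56/27, 32/27), r² = 51545/729.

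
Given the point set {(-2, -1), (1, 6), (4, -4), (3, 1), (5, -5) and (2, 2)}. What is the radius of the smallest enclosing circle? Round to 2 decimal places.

5.85

A smallest enclosing disk is always determined by at most three of the input points on its boundary.
The farthest pair is (1, 6)–(5, -5) with squared distance 137. The circle on this segment as diameter has centre (3, 0.5) and r² = 137/4 = 34.25.
Check (-2, -1): distance² to centre = 27.25 ≤ 34.25, so it lies inside.
All remaining points lie in this disk, and no smaller disk contains both endpoints, so this is the minimum enclosing circle.
r = √(34.25) ≈ 5.85.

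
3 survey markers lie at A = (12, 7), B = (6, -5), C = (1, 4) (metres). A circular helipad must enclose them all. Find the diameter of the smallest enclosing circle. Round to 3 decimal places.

13.815

Side lengths²: AB² = 180, AC² = 130, BC² = 106.
Since AB² = 180 < 130 + 106 = 236, the triangle is acute, so the smallest enclosing circle is the circumcircle.
Circumcentre = (143/19, 33/19), r² = 17225/361.
Diameter = 2r = 2√(17225/361) ≈ 13.815.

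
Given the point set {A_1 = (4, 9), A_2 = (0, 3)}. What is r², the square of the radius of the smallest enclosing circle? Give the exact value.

The smallest circle enclosing two points has them as diameter endpoints.
Centre = midpoint = (2, 6); r² = |A_1A_2|²/4 = 52/4 = 13.

13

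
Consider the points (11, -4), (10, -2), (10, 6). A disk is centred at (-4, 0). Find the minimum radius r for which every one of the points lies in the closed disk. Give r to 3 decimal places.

15.524

The required radius is the distance from (-4, 0) to the farthest point.
Squared distances: 241, 200, 232.
Maximum is 241, attained at (11, -4).
r = √241 ≈ 15.524.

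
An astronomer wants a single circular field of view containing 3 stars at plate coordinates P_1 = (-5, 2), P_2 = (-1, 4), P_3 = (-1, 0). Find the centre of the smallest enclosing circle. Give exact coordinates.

(-2.5, 2)

Side lengths²: P_1P_2² = 20, P_1P_3² = 20, P_2P_3² = 16.
Since P_1P_3² = 20 < 20 + 16 = 36, the triangle is acute, so the smallest enclosing circle is the circumcircle.
Circumcentre = (-2.5, 2), r² = 6.25.
Centre = (-2.5, 2).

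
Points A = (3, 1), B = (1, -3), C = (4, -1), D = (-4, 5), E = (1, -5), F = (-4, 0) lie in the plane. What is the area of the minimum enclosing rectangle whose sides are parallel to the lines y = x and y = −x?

60

In coordinates u = x + y, v = x − y the rectangle is axis-aligned; the map (x,y)→(u,v) scales areas by 2.
u-values: 4, -2, 3, 1, -4, -4; range = 4 − (-4) = 8.
v-values: 2, 4, 5, -9, 6, -4; range = 6 − (-9) = 15.
Area = (8 × 15) / 2 = 60.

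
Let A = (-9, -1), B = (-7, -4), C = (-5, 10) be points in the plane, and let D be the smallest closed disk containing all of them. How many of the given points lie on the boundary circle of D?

2

Side lengths²: AB² = 13, AC² = 137, BC² = 200.
Since BC² = 200 ≥ 137 + 13 = 150, the angle opposite BC is not acute, so the smallest enclosing circle has BC as diameter.
Centre = midpoint of BC = (-6, 3), r² = 200/4 = 50.
The points at distance exactly r from the centre are B, C — 2 points.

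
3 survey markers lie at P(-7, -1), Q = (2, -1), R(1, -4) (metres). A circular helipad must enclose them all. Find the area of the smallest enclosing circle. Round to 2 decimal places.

63.70

Side lengths²: PQ² = 81, PR² = 73, QR² = 10.
Since PQ² = 81 < 73 + 10 = 83, the triangle is acute, so the smallest enclosing circle is the circumcircle.
Circumcentre = (-2.5, -7/6), r² = 365/18.
Area = π·r² = π·365/18 ≈ 63.70.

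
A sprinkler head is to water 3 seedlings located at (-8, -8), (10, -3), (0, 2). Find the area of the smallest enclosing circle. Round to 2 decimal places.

274.10

Call the three points A, B, C in the order given.
Side lengths²: AB² = 349, AC² = 164, BC² = 125.
Since AB² = 349 ≥ 164 + 125 = 289, the angle opposite AB is not acute, so the smallest enclosing circle has AB as diameter.
Centre = midpoint of AB = (1, -5.5), r² = 349/4 = 87.25.
Area = π·r² = π·87.25 ≈ 274.10.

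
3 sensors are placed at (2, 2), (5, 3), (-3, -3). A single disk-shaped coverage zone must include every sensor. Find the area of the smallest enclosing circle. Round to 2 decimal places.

78.54

Call the three points A, B, C in the order given.
Side lengths²: AB² = 10, AC² = 50, BC² = 100.
Since BC² = 100 ≥ 50 + 10 = 60, the angle opposite BC is not acute, so the smallest enclosing circle has BC as diameter.
Centre = midpoint of BC = (1, 0), r² = 100/4 = 25.
Area = π·r² = π·25 ≈ 78.54.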